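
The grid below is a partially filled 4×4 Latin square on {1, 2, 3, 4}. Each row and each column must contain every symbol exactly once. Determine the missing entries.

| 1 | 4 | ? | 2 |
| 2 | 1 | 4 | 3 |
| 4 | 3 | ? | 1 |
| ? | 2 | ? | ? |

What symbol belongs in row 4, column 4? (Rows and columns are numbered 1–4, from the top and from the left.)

4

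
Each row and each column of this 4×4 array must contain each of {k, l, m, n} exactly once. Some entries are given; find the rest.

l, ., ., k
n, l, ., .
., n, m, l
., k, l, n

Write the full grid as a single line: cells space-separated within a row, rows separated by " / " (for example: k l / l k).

l m n k / n l k m / k n m l / m k l n

(r1,c2) = m
(r1,c3) = n
(r2,c3) = k
(r2,c4) = m
(r3,c1) = k
(r4,c1) = m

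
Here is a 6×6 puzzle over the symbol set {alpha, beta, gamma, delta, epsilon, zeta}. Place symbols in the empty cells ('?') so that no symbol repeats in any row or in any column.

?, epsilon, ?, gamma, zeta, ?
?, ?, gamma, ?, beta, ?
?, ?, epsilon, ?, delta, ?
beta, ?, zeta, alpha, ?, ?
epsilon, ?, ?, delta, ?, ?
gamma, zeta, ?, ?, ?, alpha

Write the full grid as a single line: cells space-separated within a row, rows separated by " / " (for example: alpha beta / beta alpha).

delta epsilon alpha gamma zeta beta / zeta alpha gamma epsilon beta delta / alpha beta epsilon zeta delta gamma / beta delta zeta alpha gamma epsilon / epsilon gamma beta delta alpha zeta / gamma zeta delta beta epsilon alpha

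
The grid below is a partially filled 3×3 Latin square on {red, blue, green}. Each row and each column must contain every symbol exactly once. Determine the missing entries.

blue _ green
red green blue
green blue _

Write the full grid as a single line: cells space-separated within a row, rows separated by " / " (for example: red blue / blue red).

(r1,c2) = red
(r3,c3) = red

blue red green / red green blue / green blue red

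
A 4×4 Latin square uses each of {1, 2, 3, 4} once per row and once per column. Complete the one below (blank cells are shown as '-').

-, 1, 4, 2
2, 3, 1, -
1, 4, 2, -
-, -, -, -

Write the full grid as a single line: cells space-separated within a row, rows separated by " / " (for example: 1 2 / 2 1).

(r1,c1): row 1 has {1,2,4}; column 1 has {1,2}, so it must be 3.
(r2,c4): row 2 has {1,2,3}; column 4 has {2}, so it must be 4.
(r3,c4): row 3 has {1,2,4}; column 4 has {2,4}, so it must be 3.
(r4,c1): row 4 is empty so far; column 1 has {1,2,3}, so it must be 4.
(r4,c2): row 4 has {4}; column 2 has {1,3,4}, so it must be 2.
(r4,c3): row 4 has {2,4}; column 3 has {1,2,4}, so it must be 3.
(r4,c4): row 4 has {2,3,4}; column 4 has {2,3,4}, so it must be 1.

3 1 4 2 / 2 3 1 4 / 1 4 2 3 / 4 2 3 1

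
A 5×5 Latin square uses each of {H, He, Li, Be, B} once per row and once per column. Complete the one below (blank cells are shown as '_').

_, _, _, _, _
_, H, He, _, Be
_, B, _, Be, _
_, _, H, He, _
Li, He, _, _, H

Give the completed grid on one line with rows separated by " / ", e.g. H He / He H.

(r2,c1) = B
(r2,c4) = Li
(r3,c3) = Li
(r3,c5) = He
(r4,c1) = Be
(r4,c2) = Li
(r4,c5) = B
(r5,c4) = B
(r1,c2) = Be
(r1,c3) = B
(r1,c4) = H
(r1,c5) = Li
(r3,c1) = H
(r5,c3) = Be
(r1,c1) = He

He Be B H Li / B H He Li Be / H B Li Be He / Be Li H He B / Li He Be B H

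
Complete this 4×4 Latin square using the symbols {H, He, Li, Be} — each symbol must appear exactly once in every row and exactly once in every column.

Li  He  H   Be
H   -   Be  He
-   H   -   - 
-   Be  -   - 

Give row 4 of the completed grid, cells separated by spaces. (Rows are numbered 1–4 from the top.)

He Be Li H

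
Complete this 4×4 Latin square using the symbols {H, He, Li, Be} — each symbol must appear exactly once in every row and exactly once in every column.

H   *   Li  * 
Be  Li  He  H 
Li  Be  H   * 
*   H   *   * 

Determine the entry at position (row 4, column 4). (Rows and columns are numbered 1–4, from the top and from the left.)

(r1,c2) = He
(r1,c4) = Be
(r3,c4) = He
(r4,c1) = He
(r4,c3) = Be
(r4,c4) = Li

Li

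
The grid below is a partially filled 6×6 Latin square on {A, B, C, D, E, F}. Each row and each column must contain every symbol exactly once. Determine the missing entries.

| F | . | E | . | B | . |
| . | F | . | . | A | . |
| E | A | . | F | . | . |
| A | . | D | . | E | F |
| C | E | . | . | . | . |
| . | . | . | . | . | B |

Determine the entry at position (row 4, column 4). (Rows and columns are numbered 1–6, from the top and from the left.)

(r6,c1) = D
(r6,c2) = C
(r6,c5) = F
(r1,c2) = D
(r2,c1) = B
(r2,c3) = C
(r3,c3) = B
(r4,c2) = B
(r4,c4) = C

C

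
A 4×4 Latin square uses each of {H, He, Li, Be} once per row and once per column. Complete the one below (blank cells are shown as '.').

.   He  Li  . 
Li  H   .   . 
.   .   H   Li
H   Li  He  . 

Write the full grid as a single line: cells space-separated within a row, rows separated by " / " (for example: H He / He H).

Be He Li H / Li H Be He / He Be H Li / H Li He Be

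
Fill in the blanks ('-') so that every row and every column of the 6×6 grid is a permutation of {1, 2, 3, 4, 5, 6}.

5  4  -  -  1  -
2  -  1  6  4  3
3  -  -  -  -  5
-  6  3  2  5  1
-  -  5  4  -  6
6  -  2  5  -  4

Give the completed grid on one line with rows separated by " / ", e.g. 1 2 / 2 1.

5 4 6 3 1 2 / 2 5 1 6 4 3 / 3 2 4 1 6 5 / 4 6 3 2 5 1 / 1 3 5 4 2 6 / 6 1 2 5 3 4

(r1,c3): row 1 has {1,4,5}; column 3 has {1,2,3,5}, so it must be 6.
(r1,c4): row 1 has {1,4,5,6}; column 4 has {2,4,5,6}, so it must be 3.
(r1,c6): row 1 has {1,3,4,5,6}; column 6 has {1,3,4,5,6}, so it must be 2.
(r2,c2): row 2 has {1,2,3,4,6}; column 2 has {4,6}, so it must be 5.
(r3,c3): row 3 has {3,5}; column 3 has {1,2,3,5,6}, so it must be 4.
(r3,c4): row 3 has {3,4,5}; column 4 has {2,3,4,5,6}, so it must be 1.
(r4,c1): row 4 has {1,2,3,5,6}; column 1 has {2,3,5,6}, so it must be 4.
(r5,c1): row 5 has {4,5,6}; column 1 has {2,3,4,5,6}, so it must be 1.
(r6,c5): row 6 has {2,4,5,6}; column 5 has {1,4,5}, so it must be 3.
(r3,c2): row 3 has {1,3,4,5}; column 2 has {4,5,6}, so it must be 2.
(r3,c5): row 3 has {1,2,3,4,5}; column 5 has {1,3,4,5}, so it must be 6.
(r5,c2): row 5 has {1,4,5,6}; column 2 has {2,4,5,6}, so it must be 3.
(r5,c5): row 5 has {1,3,4,5,6}; column 5 has {1,3,4,5,6}, so it must be 2.
(r6,c2): row 6 has {2,3,4,5,6}; column 2 has {2,3,4,5,6}, so it must be 1.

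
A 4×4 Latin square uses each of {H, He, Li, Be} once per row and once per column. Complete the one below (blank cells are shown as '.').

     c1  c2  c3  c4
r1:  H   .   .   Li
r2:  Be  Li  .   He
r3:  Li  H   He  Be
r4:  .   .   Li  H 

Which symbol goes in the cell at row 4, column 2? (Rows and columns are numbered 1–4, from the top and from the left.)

Be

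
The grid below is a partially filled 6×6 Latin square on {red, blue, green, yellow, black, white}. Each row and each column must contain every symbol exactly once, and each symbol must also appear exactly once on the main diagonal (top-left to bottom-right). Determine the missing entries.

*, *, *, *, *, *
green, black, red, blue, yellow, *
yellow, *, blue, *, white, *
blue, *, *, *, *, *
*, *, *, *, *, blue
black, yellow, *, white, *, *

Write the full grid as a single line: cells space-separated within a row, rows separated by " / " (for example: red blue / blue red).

white blue black green red yellow / green black red blue yellow white / yellow green blue red white black / blue red white yellow black green / red white yellow black green blue / black yellow green white blue red

(r2,c6): row 2 has {red,blue,green,yellow,black}; column 6 has {blue}, so it must be white.
(r6,c3): row 6 has {yellow,black,white}; column 3 has {red,blue}, so it must be green.
(r6,c6): row 6 has {green,yellow,black,white}; column 6 has {blue,white}; the diagonal has {blue,black}, so it must be red.
(r1,c1): row 1 is empty so far; column 1 has {blue,green,yellow,black}; the diagonal has {red,blue,black}, so it must be white.
(r5,c1): row 5 has {blue}; column 1 has {blue,green,yellow,black,white}, so it must be red.
(r5,c5): row 5 has {red,blue}; column 5 has {yellow,white}; the diagonal has {red,blue,black,white}, so it must be green.
(r6,c5): row 6 has {red,green,yellow,black,white}; column 5 has {green,yellow,white}, so it must be blue.
(r4,c4): row 4 has {blue}; column 4 has {blue,white}; the diagonal has {red,blue,green,black,white}, so it must be yellow.
(r5,c2): row 5 has {red,blue,green}; column 2 has {yellow,black}, so it must be white.
(r5,c4): row 5 has {red,blue,green,white}; column 4 has {blue,yellow,white}, so it must be black.
(r5,c3): row 5 has {red,blue,green,black,white}; column 3 has {red,blue,green}, so it must be yellow.
(r1,c3): row 1 has {white}; column 3 has {red,blue,green,yellow}, so it must be black.
(r1,c5): row 1 has {black,white}; column 5 has {blue,green,yellow,white}, so it must be red.
(r4,c3): row 4 has {blue,yellow}; column 3 has {red,blue,green,yellow,black}, so it must be white.
(r4,c5): row 4 has {blue,yellow,white}; column 5 has {red,blue,green,yellow,white}, so it must be black.
(r4,c6): row 4 has {blue,yellow,black,white}; column 6 has {red,blue,white}, so it must be green.
(r1,c4): row 1 has {red,black,white}; column 4 has {blue,yellow,black,white}, so it must be green.
(r1,c6): row 1 has {red,green,black,white}; column 6 has {red,blue,green,white}, so it must be yellow.
(r3,c4): row 3 has {blue,yellow,white}; column 4 has {blue,green,yellow,black,white}, so it must be red.
(r3,c6): row 3 has {red,blue,yellow,white}; column 6 has {red,blue,green,yellow,white}, so it must be black.
(r4,c2): row 4 has {blue,green,yellow,black,white}; column 2 has {yellow,black,white}, so it must be red.
(r1,c2): row 1 has {red,green,yellow,black,white}; column 2 has {red,yellow,black,white}, so it must be blue.
(r3,c2): row 3 has {red,blue,yellow,black,white}; column 2 has {red,blue,yellow,black,white}, so it must be green.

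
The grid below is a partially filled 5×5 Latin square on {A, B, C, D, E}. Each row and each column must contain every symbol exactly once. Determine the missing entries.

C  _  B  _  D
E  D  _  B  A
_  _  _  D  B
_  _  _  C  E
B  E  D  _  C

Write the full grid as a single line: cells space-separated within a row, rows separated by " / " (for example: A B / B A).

C A B E D / E D C B A / A C E D B / D B A C E / B E D A C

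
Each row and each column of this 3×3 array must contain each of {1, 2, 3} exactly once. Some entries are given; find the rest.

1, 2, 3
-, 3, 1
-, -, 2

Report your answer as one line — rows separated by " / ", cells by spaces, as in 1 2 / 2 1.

1 2 3 / 2 3 1 / 3 1 2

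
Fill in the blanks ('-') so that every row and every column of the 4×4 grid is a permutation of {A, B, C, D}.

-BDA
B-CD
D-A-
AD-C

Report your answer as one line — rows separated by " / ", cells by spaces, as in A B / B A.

C B D A / B A C D / D C A B / A D B C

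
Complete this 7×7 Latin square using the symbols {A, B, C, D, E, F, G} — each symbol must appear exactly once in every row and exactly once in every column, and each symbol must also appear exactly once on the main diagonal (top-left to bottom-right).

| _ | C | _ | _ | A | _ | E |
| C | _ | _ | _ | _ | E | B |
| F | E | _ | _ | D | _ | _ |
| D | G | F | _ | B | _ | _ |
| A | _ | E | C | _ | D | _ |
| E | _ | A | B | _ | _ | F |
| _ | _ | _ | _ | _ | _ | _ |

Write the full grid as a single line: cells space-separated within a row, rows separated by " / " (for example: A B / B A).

B C G D A F E / C A D F G E B / F E C G D B A / D G F E B A C / A B E C F D G / E D A B C G F / G F B A E C D

row 5 has {A,C,D,E}; column 7 has {B,E,F} — only G is left for (r5,c7).
row 6 has {A,B,E,F}; column 2 has {C,E,G} — only D is left for (r6,c2).
row 5 has {A,C,D,E,G}; column 5 has {A,B,D}; the diagonal is empty so far — only F is left for (r5,c5).
row 2 has {B,C,E}; column 2 has {C,D,E,G}; the diagonal has {F} — only A is left for (r2,c2).
row 2 has {A,B,C,E}; column 5 has {A,B,D,F} — only G is left for (r2,c5).
row 4 has {B,D,F,G}; column 4 has {B,C}; the diagonal has {A,F} — only E is left for (r4,c4).
row 5 has {A,C,D,E,F,G}; column 2 has {A,C,D,E,G} — only B is left for (r5,c2).
row 6 has {A,B,D,E,F}; column 5 has {A,B,D,F,G} — only C is left for (r6,c5).
row 6 has {A,B,C,D,E,F}; column 6 has {D,E}; the diagonal has {A,E,F} — only G is left for (r6,c6).
row 7 is empty so far; column 2 has {A,B,C,D,E,G} — only F is left for (r7,c2).
row 7 has {F}; column 5 has {A,B,C,D,F,G} — only E is left for (r7,c5).
row 1 has {A,C,E}; column 1 has {A,C,D,E,F}; the diagonal has {A,E,F,G} — only B is left for (r1,c1).
row 1 has {A,B,C,E}; column 6 has {D,E,G} — only F is left for (r1,c6).
row 2 has {A,B,C,E,G}; column 3 has {A,E,F} — only D is left for (r2,c3).
row 2 has {A,B,C,D,E,G}; column 4 has {B,C,E} — only F is left for (r2,c4).
row 3 has {D,E,F}; column 3 has {A,D,E,F}; the diagonal has {A,B,E,F,G} — only C is left for (r3,c3).
row 3 has {C,D,E,F}; column 7 has {B,E,F,G} — only A is left for (r3,c7).
row 4 has {B,D,E,F,G}; column 7 has {A,B,E,F,G} — only C is left for (r4,c7).
row 7 has {E,F}; column 1 has {A,B,C,D,E,F} — only G is left for (r7,c1).
row 7 has {E,F,G}; column 3 has {A,C,D,E,F} — only B is left for (r7,c3).
row 7 has {B,E,F,G}; column 7 has {A,B,C,E,F,G}; the diagonal has {A,B,C,E,F,G} — only D is left for (r7,c7).
row 1 has {A,B,C,E,F}; column 3 has {A,B,C,D,E,F} — only G is left for (r1,c3).
row 1 has {A,B,C,E,F,G}; column 4 has {B,C,E,F} — only D is left for (r1,c4).
row 3 has {A,C,D,E,F}; column 4 has {B,C,D,E,F} — only G is left for (r3,c4).
row 3 has {A,C,D,E,F,G}; column 6 has {D,E,F,G} — only B is left for (r3,c6).
row 4 has {B,C,D,E,F,G}; column 6 has {B,D,E,F,G} — only A is left for (r4,c6).
row 7 has {B,D,E,F,G}; column 4 has {B,C,D,E,F,G} — only A is left for (r7,c4).
row 7 has {A,B,D,E,F,G}; column 6 has {A,B,D,E,F,G} — only C is left for (r7,c6).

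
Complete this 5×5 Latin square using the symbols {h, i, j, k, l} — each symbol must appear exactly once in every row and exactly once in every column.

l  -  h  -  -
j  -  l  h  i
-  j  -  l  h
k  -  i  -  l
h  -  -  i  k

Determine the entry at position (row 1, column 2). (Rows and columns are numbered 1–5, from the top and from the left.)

i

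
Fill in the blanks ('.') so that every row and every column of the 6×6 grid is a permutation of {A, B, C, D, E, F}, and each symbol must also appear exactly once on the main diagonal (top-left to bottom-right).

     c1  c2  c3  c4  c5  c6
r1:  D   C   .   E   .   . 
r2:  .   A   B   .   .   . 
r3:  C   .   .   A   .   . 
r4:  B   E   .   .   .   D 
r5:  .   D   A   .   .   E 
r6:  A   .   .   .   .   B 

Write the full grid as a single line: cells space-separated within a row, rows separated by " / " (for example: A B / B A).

Cell (r1,c3): row 1 has {C,D,E}; column 3 has {A,B} → F.
Cell (r1,c6): row 1 has {C,D,E,F}; column 6 has {B,D,E} → A.
Cell (r3,c3): row 3 has {A,C}; column 3 has {A,B,F}; the diagonal has {A,B,D} → E.
Cell (r3,c6): row 3 has {A,C,E}; column 6 has {A,B,D,E} → F.
Cell (r4,c3): row 4 has {B,D,E}; column 3 has {A,B,E,F} → C.
Cell (r4,c4): row 4 has {B,C,D,E}; column 4 has {A,E}; the diagonal has {A,B,D,E} → F.
Cell (r4,c5): row 4 has {B,C,D,E,F}; column 5 is empty so far → A.
Cell (r5,c1): row 5 has {A,D,E}; column 1 has {A,B,C,D} → F.
Cell (r5,c5): row 5 has {A,D,E,F}; column 5 has {A}; the diagonal has {A,B,D,E,F} → C.
Cell (r6,c2): row 6 has {A,B}; column 2 has {A,C,D,E} → F.
Cell (r6,c3): row 6 has {A,B,F}; column 3 has {A,B,C,E,F} → D.
Cell (r6,c4): row 6 has {A,B,D,F}; column 4 has {A,E,F} → C.
Cell (r6,c5): row 6 has {A,B,C,D,F}; column 5 has {A,C} → E.
Cell (r1,c5): row 1 has {A,C,D,E,F}; column 5 has {A,C,E} → B.
Cell (r2,c1): row 2 has {A,B}; column 1 has {A,B,C,D,F} → E.
Cell (r2,c4): row 2 has {A,B,E}; column 4 has {A,C,E,F} → D.
Cell (r2,c5): row 2 has {A,B,D,E}; column 5 has {A,B,C,E} → F.
Cell (r2,c6): row 2 has {A,B,D,E,F}; column 6 has {A,B,D,E,F} → C.
Cell (r3,c2): row 3 has {A,C,E,F}; column 2 has {A,C,D,E,F} → B.
Cell (r3,c5): row 3 has {A,B,C,E,F}; column 5 has {A,B,C,E,F} → D.
Cell (r5,c4): row 5 has {A,C,D,E,F}; column 4 has {A,C,D,E,F} → B.

D C F E B A / E A B D F C / C B E A D F / B E C F A D / F D A B C E / A F D C E B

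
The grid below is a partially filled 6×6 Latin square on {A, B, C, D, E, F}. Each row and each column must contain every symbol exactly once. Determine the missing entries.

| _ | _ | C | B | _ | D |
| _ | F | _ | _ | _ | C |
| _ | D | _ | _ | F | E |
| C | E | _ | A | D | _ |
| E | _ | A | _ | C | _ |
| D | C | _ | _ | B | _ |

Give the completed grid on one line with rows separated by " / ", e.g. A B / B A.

F A C B E D / B F D E A C / A D B C F E / C E F A D B / E B A D C F / D C E F B A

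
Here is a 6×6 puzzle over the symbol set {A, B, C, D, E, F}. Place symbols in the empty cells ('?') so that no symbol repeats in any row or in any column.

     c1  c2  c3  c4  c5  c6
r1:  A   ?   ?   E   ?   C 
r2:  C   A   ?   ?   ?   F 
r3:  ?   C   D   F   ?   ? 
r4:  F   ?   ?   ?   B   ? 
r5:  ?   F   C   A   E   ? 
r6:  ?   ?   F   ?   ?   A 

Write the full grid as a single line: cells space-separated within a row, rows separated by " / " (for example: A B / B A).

A D B E F C / C A E B D F / B C D F A E / F E A C B D / D F C A E B / E B F D C A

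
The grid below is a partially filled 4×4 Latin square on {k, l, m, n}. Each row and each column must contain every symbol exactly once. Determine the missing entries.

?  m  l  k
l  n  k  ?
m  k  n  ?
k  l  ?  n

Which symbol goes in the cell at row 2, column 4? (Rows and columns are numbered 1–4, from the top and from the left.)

Cell (r1,c1): row 1 has {k,l,m}; column 1 has {k,l,m} → n.
Cell (r2,c4): row 2 has {k,l,n}; column 4 has {k,n} → m.

m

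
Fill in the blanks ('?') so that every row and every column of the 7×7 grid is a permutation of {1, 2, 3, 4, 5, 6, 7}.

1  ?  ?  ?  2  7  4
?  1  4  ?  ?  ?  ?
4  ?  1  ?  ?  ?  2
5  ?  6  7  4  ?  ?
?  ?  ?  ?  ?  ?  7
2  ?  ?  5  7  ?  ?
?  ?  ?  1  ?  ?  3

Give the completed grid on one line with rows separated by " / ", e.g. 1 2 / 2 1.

1 6 5 3 2 7 4 / 7 1 4 2 6 3 5 / 4 7 1 6 3 5 2 / 5 3 6 7 4 2 1 / 3 5 2 4 1 6 7 / 2 4 3 5 7 1 6 / 6 2 7 1 5 4 3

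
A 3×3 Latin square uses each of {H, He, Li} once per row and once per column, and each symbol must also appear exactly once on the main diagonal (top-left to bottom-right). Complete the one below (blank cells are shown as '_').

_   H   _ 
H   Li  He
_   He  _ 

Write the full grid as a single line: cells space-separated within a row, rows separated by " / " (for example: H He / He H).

(r1,c1) = He
(r1,c3) = Li
(r3,c1) = Li
(r3,c3) = H

He H Li / H Li He / Li He H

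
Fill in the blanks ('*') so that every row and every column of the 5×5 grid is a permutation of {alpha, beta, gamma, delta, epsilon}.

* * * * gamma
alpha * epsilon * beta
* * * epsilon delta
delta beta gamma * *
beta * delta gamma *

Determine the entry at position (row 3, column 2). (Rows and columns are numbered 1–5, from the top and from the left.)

row 1 has {gamma}; column 1 has {alpha,beta,delta} — only epsilon is left for (r1,c1).
row 2 has {alpha,beta,epsilon}; column 4 has {gamma,epsilon} — only delta is left for (r2,c4).
row 3 has {delta,epsilon}; column 1 has {alpha,beta,delta,epsilon} — only gamma is left for (r3,c1).
row 3 has {gamma,delta,epsilon}; column 2 has {beta} — only alpha is left for (r3,c2).

alpha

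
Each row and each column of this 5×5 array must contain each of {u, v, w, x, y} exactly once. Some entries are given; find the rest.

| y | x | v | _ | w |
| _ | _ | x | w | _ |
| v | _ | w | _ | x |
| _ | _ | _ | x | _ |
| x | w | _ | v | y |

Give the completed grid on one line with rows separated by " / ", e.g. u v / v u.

y x v u w / u y x w v / v u w y x / w v y x u / x w u v y

row 1 has {v,w,x,y}; column 4 has {v,w,x} — only u is left for (r1,c4).
row 2 has {w,x}; column 1 has {v,x,y} — only u is left for (r2,c1).
row 2 has {u,w,x}; column 5 has {w,x,y} — only v is left for (r2,c5).
row 3 has {v,w,x}; column 4 has {u,v,w,x} — only y is left for (r3,c4).
row 4 has {x}; column 1 has {u,v,x,y} — only w is left for (r4,c1).
row 4 has {w,x}; column 5 has {v,w,x,y} — only u is left for (r4,c5).
row 5 has {v,w,x,y}; column 3 has {v,w,x} — only u is left for (r5,c3).
row 2 has {u,v,w,x}; column 2 has {w,x} — only y is left for (r2,c2).
row 3 has {v,w,x,y}; column 2 has {w,x,y} — only u is left for (r3,c2).
row 4 has {u,w,x}; column 2 has {u,w,x,y} — only v is left for (r4,c2).
row 4 has {u,v,w,x}; column 3 has {u,v,w,x} — only y is left for (r4,c3).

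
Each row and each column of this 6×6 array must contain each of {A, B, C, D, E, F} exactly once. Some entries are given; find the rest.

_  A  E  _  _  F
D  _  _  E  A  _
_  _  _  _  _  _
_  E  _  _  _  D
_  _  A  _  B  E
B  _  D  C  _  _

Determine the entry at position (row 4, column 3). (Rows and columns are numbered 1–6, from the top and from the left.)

B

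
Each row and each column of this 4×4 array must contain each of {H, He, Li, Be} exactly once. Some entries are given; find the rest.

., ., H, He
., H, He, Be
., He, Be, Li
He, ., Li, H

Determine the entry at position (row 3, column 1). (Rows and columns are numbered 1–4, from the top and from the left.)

H

At row 2, column 1: row 2 has {H,He,Be}; column 1 has {He}; that leaves Li.
At row 3, column 1: row 3 has {He,Li,Be}; column 1 has {He,Li}; that leaves H.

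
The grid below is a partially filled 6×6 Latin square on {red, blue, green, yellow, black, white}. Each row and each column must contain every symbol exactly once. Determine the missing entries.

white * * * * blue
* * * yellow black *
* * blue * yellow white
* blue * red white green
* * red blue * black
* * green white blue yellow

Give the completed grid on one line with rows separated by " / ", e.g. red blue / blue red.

Cell (r2,c3): row 2 has {yellow,black}; column 3 has {red,blue,green} → white.
Cell (r2,c6): row 2 has {yellow,black,white}; column 6 has {blue,green,yellow,black,white} → red.
Cell (r5,c5): row 5 has {red,blue,black}; column 5 has {blue,yellow,black,white} → green.
Cell (r1,c5): row 1 has {blue,white}; column 5 has {blue,green,yellow,black,white} → red.
Cell (r2,c2): row 2 has {red,yellow,black,white}; column 2 has {blue} → green.
Cell (r5,c1): row 5 has {red,blue,green,black}; column 1 has {white} → yellow.
Cell (r5,c2): row 5 has {red,blue,green,yellow,black}; column 2 has {blue,green} → white.
Cell (r2,c1): row 2 has {red,green,yellow,black,white}; column 1 has {yellow,white} → blue.
Cell (r4,c1): row 4 has {red,blue,green,white}; column 1 has {blue,yellow,white} → black.
Cell (r4,c3): row 4 has {red,blue,green,black,white}; column 3 has {red,blue,green,white} → yellow.
Cell (r6,c1): row 6 has {blue,green,yellow,white}; column 1 has {blue,yellow,black,white} → red.
Cell (r6,c2): row 6 has {red,blue,green,yellow,white}; column 2 has {blue,green,white} → black.
Cell (r1,c2): row 1 has {red,blue,white}; column 2 has {blue,green,black,white} → yellow.
Cell (r1,c3): row 1 has {red,blue,yellow,white}; column 3 has {red,blue,green,yellow,white} → black.
Cell (r1,c4): row 1 has {red,blue,yellow,black,white}; column 4 has {red,blue,yellow,white} → green.
Cell (r3,c1): row 3 has {blue,yellow,white}; column 1 has {red,blue,yellow,black,white} → green.
Cell (r3,c2): row 3 has {blue,green,yellow,white}; column 2 has {blue,green,yellow,black,white} → red.
Cell (r3,c4): row 3 has {red,blue,green,yellow,white}; column 4 has {red,blue,green,yellow,white} → black.

white yellow black green red blue / blue green white yellow black red / green red blue black yellow white / black blue yellow red white green / yellow white red blue green black / red black green white blue yellow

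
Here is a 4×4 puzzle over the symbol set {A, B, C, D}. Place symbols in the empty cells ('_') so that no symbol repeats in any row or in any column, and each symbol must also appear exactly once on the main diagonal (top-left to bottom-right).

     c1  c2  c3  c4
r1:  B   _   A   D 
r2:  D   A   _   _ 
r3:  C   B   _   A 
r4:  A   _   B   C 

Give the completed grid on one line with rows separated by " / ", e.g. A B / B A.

(r1,c2) = C
(r2,c3) = C
(r2,c4) = B
(r3,c3) = D
(r4,c2) = D

B C A D / D A C B / C B D A / A D B C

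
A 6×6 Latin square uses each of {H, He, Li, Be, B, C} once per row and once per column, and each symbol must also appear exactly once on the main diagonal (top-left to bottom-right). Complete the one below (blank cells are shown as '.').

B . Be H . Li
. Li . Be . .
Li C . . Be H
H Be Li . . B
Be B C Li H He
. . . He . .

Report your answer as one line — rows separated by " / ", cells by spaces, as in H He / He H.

Cell (r1,c2): row 1 has {H,Li,Be,B}; column 2 has {Li,Be,B,C} → He.
Cell (r1,c5): row 1 has {H,He,Li,Be,B}; column 5 has {H,Be} → C.
Cell (r2,c6): row 2 has {Li,Be}; column 6 has {H,He,Li,B} → C.
Cell (r3,c3): row 3 has {H,Li,Be,C}; column 3 has {Li,Be,C}; the diagonal has {H,Li,B} → He.
Cell (r3,c4): row 3 has {H,He,Li,Be,C}; column 4 has {H,He,Li,Be} → B.
Cell (r4,c4): row 4 has {H,Li,Be,B}; column 4 has {H,He,Li,Be,B}; the diagonal has {H,He,Li,B} → C.
Cell (r4,c5): row 4 has {H,Li,Be,B,C}; column 5 has {H,Be,C} → He.
Cell (r6,c1): row 6 has {He}; column 1 has {H,Li,Be,B} → C.
Cell (r6,c2): row 6 has {He,C}; column 2 has {He,Li,Be,B,C} → H.
Cell (r6,c3): row 6 has {H,He,C}; column 3 has {He,Li,Be,C} → B.
Cell (r6,c5): row 6 has {H,He,B,C}; column 5 has {H,He,Be,C} → Li.
Cell (r6,c6): row 6 has {H,He,Li,B,C}; column 6 has {H,He,Li,B,C}; the diagonal has {H,He,Li,B,C} → Be.
Cell (r2,c1): row 2 has {Li,Be,C}; column 1 has {H,Li,Be,B,C} → He.
Cell (r2,c3): row 2 has {He,Li,Be,C}; column 3 has {He,Li,Be,B,C} → H.
Cell (r2,c5): row 2 has {H,He,Li,Be,C}; column 5 has {H,He,Li,Be,C} → B.

B He Be H C Li / He Li H Be B C / Li C He B Be H / H Be Li C He B / Be B C Li H He / C H B He Li Be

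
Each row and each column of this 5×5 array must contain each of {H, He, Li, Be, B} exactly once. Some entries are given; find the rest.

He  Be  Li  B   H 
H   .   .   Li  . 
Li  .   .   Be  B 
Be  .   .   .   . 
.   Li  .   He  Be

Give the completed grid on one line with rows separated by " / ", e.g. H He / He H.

He Be Li B H / H B Be Li He / Li H He Be B / Be He B H Li / B Li H He Be

(r2,c5) = He
(r4,c4) = H
(r4,c5) = Li
(r5,c1) = B
(r5,c3) = H
(r2,c2) = B
(r2,c3) = Be
(r3,c3) = He
(r4,c2) = He
(r4,c3) = B
(r3,c2) = H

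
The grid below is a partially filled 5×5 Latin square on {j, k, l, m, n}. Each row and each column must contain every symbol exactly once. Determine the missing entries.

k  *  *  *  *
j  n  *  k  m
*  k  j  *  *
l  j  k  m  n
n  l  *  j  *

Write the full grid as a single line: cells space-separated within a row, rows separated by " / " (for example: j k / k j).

(r1,c2): row 1 has {k}; column 2 has {j,k,l,n}, so it must be m.
(r2,c3): row 2 has {j,k,m,n}; column 3 has {j,k}, so it must be l.
(r3,c1): row 3 has {j,k}; column 1 has {j,k,l,n}, so it must be m.
(r3,c5): row 3 has {j,k,m}; column 5 has {m,n}, so it must be l.
(r5,c3): row 5 has {j,l,n}; column 3 has {j,k,l}, so it must be m.
(r5,c5): row 5 has {j,l,m,n}; column 5 has {l,m,n}, so it must be k.
(r1,c3): row 1 has {k,m}; column 3 has {j,k,l,m}, so it must be n.
(r1,c4): row 1 has {k,m,n}; column 4 has {j,k,m}, so it must be l.
(r1,c5): row 1 has {k,l,m,n}; column 5 has {k,l,m,n}, so it must be j.
(r3,c4): row 3 has {j,k,l,m}; column 4 has {j,k,l,m}, so it must be n.

k m n l j / j n l k m / m k j n l / l j k m n / n l m j k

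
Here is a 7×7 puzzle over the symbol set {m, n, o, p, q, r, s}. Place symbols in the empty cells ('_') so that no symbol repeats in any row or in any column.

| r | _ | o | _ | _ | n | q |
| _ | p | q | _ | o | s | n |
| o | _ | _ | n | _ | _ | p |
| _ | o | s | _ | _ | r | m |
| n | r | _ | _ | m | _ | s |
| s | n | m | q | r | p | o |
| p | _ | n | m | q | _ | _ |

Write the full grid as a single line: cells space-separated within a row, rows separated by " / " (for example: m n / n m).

(r2,c1) = m
(r2,c4) = r
(r3,c3) = r
(r3,c5) = s
(r4,c1) = q
(r4,c4) = p
(r4,c5) = n
(r5,c3) = p
(r5,c4) = o
(r5,c6) = q
(r7,c2) = s
(r7,c6) = o
(r7,c7) = r
(r1,c2) = m
(r1,c4) = s
(r1,c5) = p
(r3,c2) = q
(r3,c6) = m

r m o s p n q / m p q r o s n / o q r n s m p / q o s p n r m / n r p o m q s / s n m q r p o / p s n m q o r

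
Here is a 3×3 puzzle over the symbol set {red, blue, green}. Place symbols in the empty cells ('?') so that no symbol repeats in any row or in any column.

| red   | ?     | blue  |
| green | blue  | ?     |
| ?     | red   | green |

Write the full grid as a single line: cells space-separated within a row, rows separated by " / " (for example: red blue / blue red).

red green blue / green blue red / blue red green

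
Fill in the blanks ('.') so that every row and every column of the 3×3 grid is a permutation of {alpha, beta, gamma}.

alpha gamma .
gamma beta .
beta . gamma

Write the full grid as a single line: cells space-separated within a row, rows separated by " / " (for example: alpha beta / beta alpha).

alpha gamma beta / gamma beta alpha / beta alpha gamma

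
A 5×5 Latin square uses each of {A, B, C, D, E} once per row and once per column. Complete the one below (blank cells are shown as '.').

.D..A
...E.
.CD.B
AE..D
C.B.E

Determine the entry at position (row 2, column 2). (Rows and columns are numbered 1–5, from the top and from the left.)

B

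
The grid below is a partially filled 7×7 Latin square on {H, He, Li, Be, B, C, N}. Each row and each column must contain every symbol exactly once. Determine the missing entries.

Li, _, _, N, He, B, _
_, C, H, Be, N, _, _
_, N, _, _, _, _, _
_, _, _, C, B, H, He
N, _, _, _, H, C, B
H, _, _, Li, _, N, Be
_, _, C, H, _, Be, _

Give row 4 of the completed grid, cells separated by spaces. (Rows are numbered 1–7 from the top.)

(r1,c3) = Be
(r2,c7) = Li
(r4,c1) = Be
(r4,c2) = Li
(r4,c3) = N

Be Li N C B H He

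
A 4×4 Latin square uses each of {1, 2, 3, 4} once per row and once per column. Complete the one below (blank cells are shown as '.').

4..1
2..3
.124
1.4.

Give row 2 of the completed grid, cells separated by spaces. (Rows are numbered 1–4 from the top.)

2 4 1 3

row 1 has {1,4}; column 3 has {2,4} — only 3 is left for (r1,c3).
row 2 has {2,3}; column 2 has {1} — only 4 is left for (r2,c2).
row 2 has {2,3,4}; column 3 has {2,3,4} — only 1 is left for (r2,c3).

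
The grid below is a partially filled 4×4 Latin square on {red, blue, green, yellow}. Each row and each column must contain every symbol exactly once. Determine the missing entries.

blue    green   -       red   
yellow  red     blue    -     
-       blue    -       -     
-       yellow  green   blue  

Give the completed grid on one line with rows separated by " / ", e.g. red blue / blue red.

(r1,c3) = yellow
(r2,c4) = green
(r3,c3) = red
(r3,c4) = yellow
(r4,c1) = red
(r3,c1) = green

blue green yellow red / yellow red blue green / green blue red yellow / red yellow green blue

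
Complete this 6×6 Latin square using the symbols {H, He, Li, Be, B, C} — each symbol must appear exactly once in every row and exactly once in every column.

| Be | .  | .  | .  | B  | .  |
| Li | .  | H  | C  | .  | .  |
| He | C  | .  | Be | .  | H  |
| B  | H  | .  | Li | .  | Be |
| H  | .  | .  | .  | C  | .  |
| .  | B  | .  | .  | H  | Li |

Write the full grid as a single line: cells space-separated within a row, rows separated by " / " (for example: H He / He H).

Be Li He H B C / Li He H C Be B / He C B Be Li H / B H C Li He Be / H Be Li B C He / C B Be He H Li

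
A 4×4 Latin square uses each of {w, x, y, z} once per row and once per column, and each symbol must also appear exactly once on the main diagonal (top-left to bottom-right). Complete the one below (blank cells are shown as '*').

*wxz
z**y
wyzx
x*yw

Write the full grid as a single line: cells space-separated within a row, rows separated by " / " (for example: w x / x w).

y w x z / z x w y / w y z x / x z y w

(r1,c1) = y
(r2,c2) = x
(r2,c3) = w
(r4,c2) = z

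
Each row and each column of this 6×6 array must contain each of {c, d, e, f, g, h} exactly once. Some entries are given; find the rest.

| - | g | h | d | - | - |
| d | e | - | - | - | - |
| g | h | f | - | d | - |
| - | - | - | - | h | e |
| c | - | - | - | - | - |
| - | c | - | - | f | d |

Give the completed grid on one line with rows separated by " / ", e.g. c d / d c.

e g h d c f / d e c f g h / g h f e d c / f d g c h e / c f d h e g / h c e g f d

(r3,c6) = c
(r4,c1) = f
(r4,c2) = d
(r5,c2) = f
(r1,c1) = e
(r1,c5) = c
(r1,c6) = f
(r2,c5) = g
(r2,c6) = h
(r3,c4) = e
(r5,c5) = e
(r5,c6) = g
(r6,c1) = h
(r6,c4) = g
(r2,c3) = c
(r2,c4) = f
(r4,c3) = g
(r4,c4) = c
(r5,c3) = d
(r5,c4) = h
(r6,c3) = e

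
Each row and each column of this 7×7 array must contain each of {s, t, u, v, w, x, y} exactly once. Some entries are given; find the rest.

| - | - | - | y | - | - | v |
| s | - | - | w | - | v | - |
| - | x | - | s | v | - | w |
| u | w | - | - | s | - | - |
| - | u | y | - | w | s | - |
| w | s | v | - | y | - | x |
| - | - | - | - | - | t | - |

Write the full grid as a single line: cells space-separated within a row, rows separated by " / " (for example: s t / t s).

x t s y u w v / s y x w t v u / t x u s v y w / u w t v s x y / v u y x w s t / w s v t y u x / y v w u x t s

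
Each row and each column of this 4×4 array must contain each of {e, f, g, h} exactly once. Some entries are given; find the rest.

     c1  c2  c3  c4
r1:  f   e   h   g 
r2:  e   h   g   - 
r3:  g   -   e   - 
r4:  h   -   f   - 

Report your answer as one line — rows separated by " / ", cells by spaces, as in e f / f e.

f e h g / e h g f / g f e h / h g f e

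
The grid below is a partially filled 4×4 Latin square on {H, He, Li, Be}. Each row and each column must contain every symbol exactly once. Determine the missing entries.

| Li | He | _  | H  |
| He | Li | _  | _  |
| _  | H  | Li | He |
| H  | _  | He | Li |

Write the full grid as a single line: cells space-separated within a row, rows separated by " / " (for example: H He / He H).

Li He Be H / He Li H Be / Be H Li He / H Be He Li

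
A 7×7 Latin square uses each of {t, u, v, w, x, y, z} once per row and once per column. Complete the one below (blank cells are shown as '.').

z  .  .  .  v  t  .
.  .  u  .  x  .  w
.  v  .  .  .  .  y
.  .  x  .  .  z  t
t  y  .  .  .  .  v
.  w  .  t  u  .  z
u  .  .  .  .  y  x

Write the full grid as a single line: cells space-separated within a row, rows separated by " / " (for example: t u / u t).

z x w y v t u / y t u z x v w / x v t u z w y / w u x v y z t / t y z x w u v / v w y t u x z / u z v w t y x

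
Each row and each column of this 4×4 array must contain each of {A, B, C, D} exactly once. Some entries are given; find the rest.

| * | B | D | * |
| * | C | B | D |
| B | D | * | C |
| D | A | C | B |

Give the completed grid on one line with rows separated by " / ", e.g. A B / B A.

C B D A / A C B D / B D A C / D A C B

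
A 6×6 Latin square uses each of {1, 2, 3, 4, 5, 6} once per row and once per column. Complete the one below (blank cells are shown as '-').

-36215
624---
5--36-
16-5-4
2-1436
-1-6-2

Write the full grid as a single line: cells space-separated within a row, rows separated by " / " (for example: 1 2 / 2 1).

4 3 6 2 1 5 / 6 2 4 1 5 3 / 5 4 2 3 6 1 / 1 6 3 5 2 4 / 2 5 1 4 3 6 / 3 1 5 6 4 2

At row 1, column 1: row 1 has {1,2,3,5,6}; column 1 has {1,2,5,6}; that leaves 4.
At row 2, column 4: row 2 has {2,4,6}; column 4 has {2,3,4,5,6}; that leaves 1.
At row 2, column 5: row 2 has {1,2,4,6}; column 5 has {1,3,6}; that leaves 5.
At row 2, column 6: row 2 has {1,2,4,5,6}; column 6 has {2,4,5,6}; that leaves 3.
At row 3, column 2: row 3 has {3,5,6}; column 2 has {1,2,3,6}; that leaves 4.
At row 3, column 3: row 3 has {3,4,5,6}; column 3 has {1,4,6}; that leaves 2.
At row 3, column 6: row 3 has {2,3,4,5,6}; column 6 has {2,3,4,5,6}; that leaves 1.
At row 4, column 3: row 4 has {1,4,5,6}; column 3 has {1,2,4,6}; that leaves 3.
At row 4, column 5: row 4 has {1,3,4,5,6}; column 5 has {1,3,5,6}; that leaves 2.
At row 5, column 2: row 5 has {1,2,3,4,6}; column 2 has {1,2,3,4,6}; that leaves 5.
At row 6, column 1: row 6 has {1,2,6}; column 1 has {1,2,4,5,6}; that leaves 3.
At row 6, column 3: row 6 has {1,2,3,6}; column 3 has {1,2,3,4,6}; that leaves 5.
At row 6, column 5: row 6 has {1,2,3,5,6}; column 5 has {1,2,3,5,6}; that leaves 4.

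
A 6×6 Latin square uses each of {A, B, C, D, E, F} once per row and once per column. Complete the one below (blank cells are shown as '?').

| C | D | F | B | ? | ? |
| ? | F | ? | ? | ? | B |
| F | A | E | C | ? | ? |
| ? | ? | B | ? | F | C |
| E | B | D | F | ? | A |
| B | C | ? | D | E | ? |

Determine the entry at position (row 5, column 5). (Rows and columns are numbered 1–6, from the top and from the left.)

C

(r1,c5) = A
(r1,c6) = E
(r3,c6) = D
(r4,c2) = E
(r4,c4) = A
(r5,c5) = C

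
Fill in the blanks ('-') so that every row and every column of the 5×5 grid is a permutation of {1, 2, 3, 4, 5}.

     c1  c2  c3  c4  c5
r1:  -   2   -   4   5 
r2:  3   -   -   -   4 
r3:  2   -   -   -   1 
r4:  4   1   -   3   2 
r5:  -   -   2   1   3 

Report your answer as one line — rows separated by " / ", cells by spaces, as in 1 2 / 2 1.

1 2 3 4 5 / 3 5 1 2 4 / 2 3 4 5 1 / 4 1 5 3 2 / 5 4 2 1 3

Cell (r1,c1): row 1 has {2,4,5}; column 1 has {2,3,4} → 1.
Cell (r1,c3): row 1 has {1,2,4,5}; column 3 has {2} → 3.
Cell (r2,c2): row 2 has {3,4}; column 2 has {1,2} → 5.
Cell (r2,c3): row 2 has {3,4,5}; column 3 has {2,3} → 1.
Cell (r2,c4): row 2 has {1,3,4,5}; column 4 has {1,3,4} → 2.
Cell (r3,c4): row 3 has {1,2}; column 4 has {1,2,3,4} → 5.
Cell (r4,c3): row 4 has {1,2,3,4}; column 3 has {1,2,3} → 5.
Cell (r5,c1): row 5 has {1,2,3}; column 1 has {1,2,3,4} → 5.
Cell (r5,c2): row 5 has {1,2,3,5}; column 2 has {1,2,5} → 4.
Cell (r3,c2): row 3 has {1,2,5}; column 2 has {1,2,4,5} → 3.
Cell (r3,c3): row 3 has {1,2,3,5}; column 3 has {1,2,3,5} → 4.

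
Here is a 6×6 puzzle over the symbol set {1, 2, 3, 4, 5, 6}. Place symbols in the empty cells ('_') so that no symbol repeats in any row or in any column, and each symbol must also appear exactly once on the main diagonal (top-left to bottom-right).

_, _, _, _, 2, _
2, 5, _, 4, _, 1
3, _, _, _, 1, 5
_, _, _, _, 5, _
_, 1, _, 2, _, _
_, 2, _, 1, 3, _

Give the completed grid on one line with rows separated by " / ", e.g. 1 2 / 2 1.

At row 2, column 5: row 2 has {1,2,4,5}; column 5 has {1,2,3,5}; that leaves 6.
At row 3, column 4: row 3 has {1,3,5}; column 4 has {1,2,4}; that leaves 6.
At row 4, column 4: row 4 has {5}; column 4 has {1,2,4,6}; the diagonal has {5}; that leaves 3.
At row 5, column 5: row 5 has {1,2}; column 5 has {1,2,3,5,6}; the diagonal has {3,5}; that leaves 4.
At row 6, column 6: row 6 has {1,2,3}; column 6 has {1,5}; the diagonal has {3,4,5}; that leaves 6.
At row 1, column 1: row 1 has {2}; column 1 has {2,3}; the diagonal has {3,4,5,6}; that leaves 1.
At row 1, column 4: row 1 has {1,2}; column 4 has {1,2,3,4,6}; that leaves 5.
At row 2, column 3: row 2 has {1,2,4,5,6}; column 3 is empty so far; that leaves 3.
At row 3, column 2: row 3 has {1,3,5,6}; column 2 has {1,2,5}; that leaves 4.
At row 3, column 3: row 3 has {1,3,4,5,6}; column 3 has {3}; the diagonal has {1,3,4,5,6}; that leaves 2.
At row 4, column 2: row 4 has {3,5}; column 2 has {1,2,4,5}; that leaves 6.
At row 5, column 6: row 5 has {1,2,4}; column 6 has {1,5,6}; that leaves 3.
At row 1, column 2: row 1 has {1,2,5}; column 2 has {1,2,4,5,6}; that leaves 3.
At row 1, column 6: row 1 has {1,2,3,5}; column 6 has {1,3,5,6}; that leaves 4.
At row 4, column 1: row 4 has {3,5,6}; column 1 has {1,2,3}; that leaves 4.
At row 4, column 3: row 4 has {3,4,5,6}; column 3 has {2,3}; that leaves 1.
At row 4, column 6: row 4 has {1,3,4,5,6}; column 6 has {1,3,4,5,6}; that leaves 2.
At row 6, column 1: row 6 has {1,2,3,6}; column 1 has {1,2,3,4}; that leaves 5.
At row 6, column 3: row 6 has {1,2,3,5,6}; column 3 has {1,2,3}; that leaves 4.
At row 1, column 3: row 1 has {1,2,3,4,5}; column 3 has {1,2,3,4}; that leaves 6.
At row 5, column 1: row 5 has {1,2,3,4}; column 1 has {1,2,3,4,5}; that leaves 6.
At row 5, column 3: row 5 has {1,2,3,4,6}; column 3 has {1,2,3,4,6}; that leaves 5.

1 3 6 5 2 4 / 2 5 3 4 6 1 / 3 4 2 6 1 5 / 4 6 1 3 5 2 / 6 1 5 2 4 3 / 5 2 4 1 3 6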